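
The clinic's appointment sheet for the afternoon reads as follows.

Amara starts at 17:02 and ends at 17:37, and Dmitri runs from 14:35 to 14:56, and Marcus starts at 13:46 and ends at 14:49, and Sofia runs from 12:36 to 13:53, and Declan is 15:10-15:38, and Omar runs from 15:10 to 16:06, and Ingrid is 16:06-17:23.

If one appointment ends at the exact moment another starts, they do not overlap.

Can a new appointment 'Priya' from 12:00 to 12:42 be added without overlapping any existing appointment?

No — it overlaps Sofia

Sofia: starts 12:36 before Priya ends 12:42, and ends 13:53 after Priya starts 12:00 → overlap.
Marcus: starts 13:46 at or after Priya ends 12:42 → clear.
Dmitri: starts 14:35 at or after Priya ends 12:42 → clear.
Declan: starts 15:10 at or after Priya ends 12:42 → clear.
Omar: starts 15:10 at or after Priya ends 12:42 → clear.
Ingrid: starts 16:06 at or after Priya ends 12:42 → clear.
Amara: starts 17:02 at or after Priya ends 12:42 → clear.
Priya overlaps Sofia.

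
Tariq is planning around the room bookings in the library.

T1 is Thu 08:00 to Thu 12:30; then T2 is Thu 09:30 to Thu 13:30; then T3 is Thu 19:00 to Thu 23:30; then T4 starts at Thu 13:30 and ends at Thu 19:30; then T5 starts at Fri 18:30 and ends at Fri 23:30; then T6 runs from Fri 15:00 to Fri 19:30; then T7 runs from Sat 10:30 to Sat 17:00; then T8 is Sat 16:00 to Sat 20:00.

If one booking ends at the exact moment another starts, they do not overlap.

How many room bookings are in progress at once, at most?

Sweep the timeline, counting +1 at each start and −1 at each end (ends before starts at a tie):
Thu 08:00 start T1 → 1
Thu 09:30 start T2 → 2
Thu 12:30 end T1 → 1
Thu 13:30 end T2 → 0
Thu 13:30 start T4 → 1
Thu 19:00 start T3 → 2
Thu 19:30 end T4 → 1
Thu 23:30 end T3 → 0
Fri 15:00 start T6 → 1
Fri 18:30 start T5 → 2
Fri 19:30 end T6 → 1
Fri 23:30 end T5 → 0
Sat 10:30 start T7 → 1
Sat 16:00 start T8 → 2
Sat 17:00 end T7 → 1
Sat 20:00 end T8 → 0
Peak is 2, at Thu 09:30 (T1, T2).

2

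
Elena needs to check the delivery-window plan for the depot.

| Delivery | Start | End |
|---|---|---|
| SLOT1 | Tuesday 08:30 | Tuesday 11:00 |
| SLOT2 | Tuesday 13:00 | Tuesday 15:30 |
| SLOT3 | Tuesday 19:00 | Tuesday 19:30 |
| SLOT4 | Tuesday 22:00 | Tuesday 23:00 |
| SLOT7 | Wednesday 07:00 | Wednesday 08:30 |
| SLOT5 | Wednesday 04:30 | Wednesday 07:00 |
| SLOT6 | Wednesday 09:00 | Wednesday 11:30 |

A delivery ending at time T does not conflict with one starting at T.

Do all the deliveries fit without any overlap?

Yes

Check each pair: they overlap iff neither finishes before the other starts.
Sorted by start: SLOT1, SLOT2, SLOT3, SLOT4, SLOT5, SLOT7, SLOT6.
SLOT2 starts after SLOT1 ends, so nothing later overlaps SLOT1 either.
SLOT3 starts after SLOT2 ends, so nothing later overlaps SLOT2 either.
SLOT4 starts after SLOT3 ends, so nothing later overlaps SLOT3 either.
SLOT5 starts after SLOT4 ends, so nothing later overlaps SLOT4 either.
SLOT7 starts exactly when SLOT5 ends (back-to-back, no overlap), so nothing later overlaps SLOT5 either.
SLOT6 starts after SLOT7 ends.
Every pair is clear; the schedule has no overlaps.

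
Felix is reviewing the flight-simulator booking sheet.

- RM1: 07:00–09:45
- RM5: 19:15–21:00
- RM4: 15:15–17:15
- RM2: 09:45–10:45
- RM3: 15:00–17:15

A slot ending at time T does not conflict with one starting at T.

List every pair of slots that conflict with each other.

RM3 & RM4

Sorted by start: RM1, RM2, RM3, RM4, RM5.
RM2 starts exactly when RM1 ends (back-to-back, no overlap), so nothing later overlaps RM1 either.
RM3 starts after RM2 ends, so nothing later overlaps RM2 either.
RM4 starts before RM3 ends → RM3 and RM4 overlap.
RM5 starts after RM3 ends.
RM5 starts after RM4 ends.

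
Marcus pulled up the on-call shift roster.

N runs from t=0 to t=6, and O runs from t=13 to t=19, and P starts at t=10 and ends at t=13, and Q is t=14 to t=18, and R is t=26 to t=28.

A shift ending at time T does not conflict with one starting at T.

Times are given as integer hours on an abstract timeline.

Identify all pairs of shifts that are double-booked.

O & Q

Sorted by start: N, P, O, Q, R.
P starts after N ends; N is clear from here.
O starts exactly when P ends (back-to-back, no overlap); P is clear from here.
Q starts before O ends → O and Q overlap.
R starts after O ends.
R starts after Q ends.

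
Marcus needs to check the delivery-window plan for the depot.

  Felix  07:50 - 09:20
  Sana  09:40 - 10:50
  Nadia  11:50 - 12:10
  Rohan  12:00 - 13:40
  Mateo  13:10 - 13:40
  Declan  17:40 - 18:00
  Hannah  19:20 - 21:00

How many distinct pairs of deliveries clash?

2

Sorted by start: Felix, Sana, Nadia, Rohan, Mateo, Declan, Hannah.
Sana starts after Felix ends, so Felix has no further overlaps.
Nadia starts after Sana ends, so Sana has no further overlaps.
Rohan starts before Nadia ends → Nadia and Rohan overlap.
Mateo starts after Nadia ends, so Nadia has no further overlaps.
Mateo starts before Rohan ends → Rohan and Mateo overlap.
Declan starts after Rohan ends, so Rohan has no further overlaps.
Declan starts after Mateo ends, so Mateo has no further overlaps.
Hannah starts after Declan ends.
Overlapping pairs: Mateo & Rohan, Nadia & Rohan — 2 in total.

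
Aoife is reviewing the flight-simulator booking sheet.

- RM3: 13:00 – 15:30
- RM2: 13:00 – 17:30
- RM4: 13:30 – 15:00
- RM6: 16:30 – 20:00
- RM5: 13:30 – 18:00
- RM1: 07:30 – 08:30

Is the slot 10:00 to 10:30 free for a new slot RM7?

RM1: ends 08:30 at or before RM7 starts 10:00 → clear.
RM2: starts 13:00 at or after RM7 ends 10:30 → clear.
RM3: starts 13:00 at or after RM7 ends 10:30 → clear.
RM4: starts 13:30 at or after RM7 ends 10:30 → clear.
RM5: starts 13:30 at or after RM7 ends 10:30 → clear.
RM6: starts 16:30 at or after RM7 ends 10:30 → clear.

Yes — the slot is free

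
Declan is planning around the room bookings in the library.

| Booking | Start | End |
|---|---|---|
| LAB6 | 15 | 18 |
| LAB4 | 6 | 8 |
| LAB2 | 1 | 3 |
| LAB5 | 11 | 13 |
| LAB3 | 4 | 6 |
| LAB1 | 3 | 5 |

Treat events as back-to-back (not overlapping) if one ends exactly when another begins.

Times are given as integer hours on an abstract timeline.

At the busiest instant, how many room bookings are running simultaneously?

2

Sweep the timeline, counting +1 at each start and −1 at each end (ends before starts at a tie):
1 start LAB2 → 1
3 end LAB2 → 0
3 start LAB1 → 1
4 start LAB3 → 2
5 end LAB1 → 1
6 end LAB3 → 0
6 start LAB4 → 1
8 end LAB4 → 0
11 start LAB5 → 1
13 end LAB5 → 0
15 start LAB6 → 1
18 end LAB6 → 0
Peak is 2, at 4 (LAB1, LAB3).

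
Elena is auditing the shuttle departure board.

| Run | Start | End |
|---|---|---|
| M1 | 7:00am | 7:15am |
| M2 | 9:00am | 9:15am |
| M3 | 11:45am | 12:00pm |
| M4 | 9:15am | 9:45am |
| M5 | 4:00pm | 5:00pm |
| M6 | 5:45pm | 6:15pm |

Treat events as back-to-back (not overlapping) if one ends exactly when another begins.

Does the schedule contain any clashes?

Check each pair: they overlap iff neither finishes before the other starts.
Sorted by start: M1, M2, M4, M3, M5, M6.
M2 starts after M1 ends; M1 is clear from here.
M4 starts exactly when M2 ends (back-to-back, no overlap); M2 is clear from here.
M3 starts after M4 ends; M4 is clear from here.
M5 starts after M3 ends; M3 is clear from here.
M6 starts after M5 ends.
Every pair is clear; the schedule has no overlaps.

No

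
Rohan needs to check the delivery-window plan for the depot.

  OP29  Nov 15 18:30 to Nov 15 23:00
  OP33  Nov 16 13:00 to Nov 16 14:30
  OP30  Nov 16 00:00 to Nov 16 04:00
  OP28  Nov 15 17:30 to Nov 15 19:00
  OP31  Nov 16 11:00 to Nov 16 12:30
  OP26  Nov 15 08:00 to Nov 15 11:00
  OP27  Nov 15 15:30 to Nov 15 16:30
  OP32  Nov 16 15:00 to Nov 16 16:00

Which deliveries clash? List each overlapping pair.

Sorted by start: OP26, OP27, OP28, OP29, OP30, OP31, OP33, OP32.
OP27 starts after OP26 ends, so nothing later overlaps OP26 either.
OP28 starts after OP27 ends, so nothing later overlaps OP27 either.
OP29 starts before OP28 ends → OP28 and OP29 overlap.
OP30 starts after OP28 ends, so nothing later overlaps OP28 either.
OP30 starts after OP29 ends, so nothing later overlaps OP29 either.
OP31 starts after OP30 ends, so nothing later overlaps OP30 either.
OP33 starts after OP31 ends, so nothing later overlaps OP31 either.
OP32 starts after OP33 ends.

OP28 & OP29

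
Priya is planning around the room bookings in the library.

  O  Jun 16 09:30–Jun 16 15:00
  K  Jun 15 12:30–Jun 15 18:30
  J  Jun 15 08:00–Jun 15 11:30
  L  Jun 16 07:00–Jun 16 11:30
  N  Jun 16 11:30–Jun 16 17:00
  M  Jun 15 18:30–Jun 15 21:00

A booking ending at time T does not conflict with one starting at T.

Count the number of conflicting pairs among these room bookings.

2

Sorted by start: J, K, M, L, O, N.
K starts after J ends, so nothing later overlaps J either.
M starts exactly when K ends (back-to-back, no overlap), so nothing later overlaps K either.
L starts after M ends, so nothing later overlaps M either.
O starts before L ends → L and O overlap.
N starts exactly when L ends (back-to-back, no overlap).
N starts before O ends → O and N overlap.
Overlapping pairs: L & O, N & O — 2 in total.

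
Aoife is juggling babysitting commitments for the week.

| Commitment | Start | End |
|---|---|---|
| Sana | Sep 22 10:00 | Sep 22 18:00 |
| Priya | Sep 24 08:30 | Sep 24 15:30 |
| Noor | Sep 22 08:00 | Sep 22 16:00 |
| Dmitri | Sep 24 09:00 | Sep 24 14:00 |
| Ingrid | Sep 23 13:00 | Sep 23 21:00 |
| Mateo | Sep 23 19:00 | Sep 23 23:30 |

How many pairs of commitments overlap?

3

Sorted by start: Noor, Sana, Ingrid, Mateo, Priya, Dmitri.
Sana starts before Noor ends → Noor and Sana overlap.
Ingrid starts after Noor ends, so nothing later overlaps Noor either.
Ingrid starts after Sana ends, so nothing later overlaps Sana either.
Mateo starts before Ingrid ends → Ingrid and Mateo overlap.
Priya starts after Ingrid ends, so nothing later overlaps Ingrid either.
Priya starts after Mateo ends, so nothing later overlaps Mateo either.
Dmitri starts before Priya ends → Priya and Dmitri overlap.
Overlapping pairs: Dmitri & Priya, Ingrid & Mateo, Noor & Sana — 3 in total.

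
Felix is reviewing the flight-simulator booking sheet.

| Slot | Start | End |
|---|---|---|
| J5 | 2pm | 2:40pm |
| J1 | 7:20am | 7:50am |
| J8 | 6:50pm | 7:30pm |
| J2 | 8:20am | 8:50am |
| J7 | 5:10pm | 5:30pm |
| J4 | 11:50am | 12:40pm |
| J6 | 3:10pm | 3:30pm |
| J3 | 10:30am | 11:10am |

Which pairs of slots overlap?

no conflicts

Sorted by start: J1, J2, J3, J4, J5, J6, J7, J8.
J2 starts after J1 ends, so J1 has no further overlaps.
J3 starts after J2 ends, so J2 has no further overlaps.
J4 starts after J3 ends, so J3 has no further overlaps.
J5 starts after J4 ends, so J4 has no further overlaps.
J6 starts after J5 ends, so J5 has no further overlaps.
J7 starts after J6 ends, so J6 has no further overlaps.
J8 starts after J7 ends.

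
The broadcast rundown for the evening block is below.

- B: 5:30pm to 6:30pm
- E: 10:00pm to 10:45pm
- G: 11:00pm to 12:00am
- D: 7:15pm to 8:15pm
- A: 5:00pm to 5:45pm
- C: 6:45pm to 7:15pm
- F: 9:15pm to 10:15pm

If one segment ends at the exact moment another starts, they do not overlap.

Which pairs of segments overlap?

A & B, E & F

Two intervals overlap when each starts before the other ends.
Sorted by start: A, B, C, D, F, E, G.
B starts before A ends → A and B overlap.
C starts after A ends, so A has no further overlaps.
C starts after B ends, so B has no further overlaps.
D starts exactly when C ends (back-to-back, no overlap), so C has no further overlaps.
F starts after D ends, so D has no further overlaps.
E starts before F ends → F and E overlap.
G starts after F ends.
G starts after E ends.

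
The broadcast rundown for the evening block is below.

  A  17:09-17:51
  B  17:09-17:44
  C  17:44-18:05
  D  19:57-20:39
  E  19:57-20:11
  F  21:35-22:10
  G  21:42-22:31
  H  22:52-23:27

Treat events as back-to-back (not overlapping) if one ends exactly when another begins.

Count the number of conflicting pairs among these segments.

Sorted by start: A, B, C, D, E, F, G, H.
B starts before A ends → A and B overlap.
C starts before A ends → A and C overlap.
D starts after A ends, so A has no further overlaps.
C starts exactly when B ends (back-to-back, no overlap), so B has no further overlaps.
D starts after C ends, so C has no further overlaps.
E starts before D ends → D and E overlap.
F starts after D ends, so D has no further overlaps.
F starts after E ends, so E has no further overlaps.
G starts before F ends → F and G overlap.
H starts after F ends.
H starts after G ends.
Overlapping pairs: A & B, A & C, D & E, F & G — 4 in total.

4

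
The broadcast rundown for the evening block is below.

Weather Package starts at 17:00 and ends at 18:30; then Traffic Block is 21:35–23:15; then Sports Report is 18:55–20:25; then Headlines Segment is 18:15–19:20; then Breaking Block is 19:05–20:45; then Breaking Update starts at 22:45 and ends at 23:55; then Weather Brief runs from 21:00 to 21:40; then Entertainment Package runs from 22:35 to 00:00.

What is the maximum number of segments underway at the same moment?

Sort all start/end points and keep a running count:
17:00 start Weather Package → 1
18:15 start Headlines Segment → 2
18:30 end Weather Package → 1
18:55 start Sports Report → 2
19:05 start Breaking Block → 3
19:20 end Headlines Segment → 2
20:25 end Sports Report → 1
20:45 end Breaking Block → 0
21:00 start Weather Brief → 1
21:35 start Traffic Block → 2
21:40 end Weather Brief → 1
22:35 start Entertainment Package → 2
22:45 start Breaking Update → 3
23:15 end Traffic Block → 2
23:55 end Breaking Update → 1
00:00 end Entertainment Package → 0
Peak is 3, at 19:05 (Breaking Block, Headlines Segment, Sports Report).

3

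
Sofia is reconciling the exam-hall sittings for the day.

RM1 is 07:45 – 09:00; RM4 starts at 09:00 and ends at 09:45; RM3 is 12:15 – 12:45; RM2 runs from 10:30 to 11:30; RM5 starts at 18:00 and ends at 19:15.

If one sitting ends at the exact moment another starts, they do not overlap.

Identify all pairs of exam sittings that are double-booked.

no overlapping pairs

Sorted by start: RM1, RM4, RM2, RM3, RM5.
RM4 starts exactly when RM1 ends (back-to-back, no overlap), so nothing later overlaps RM1 either.
RM2 starts after RM4 ends, so nothing later overlaps RM4 either.
RM3 starts after RM2 ends, so nothing later overlaps RM2 either.
RM5 starts after RM3 ends.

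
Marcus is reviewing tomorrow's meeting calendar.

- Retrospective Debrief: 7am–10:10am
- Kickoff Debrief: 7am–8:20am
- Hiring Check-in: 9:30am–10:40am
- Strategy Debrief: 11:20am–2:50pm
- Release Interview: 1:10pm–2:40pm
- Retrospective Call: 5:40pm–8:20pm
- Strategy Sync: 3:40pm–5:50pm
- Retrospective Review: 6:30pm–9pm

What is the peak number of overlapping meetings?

2

Sort all start/end points and keep a running count:
7am start Kickoff Debrief → 1
7am start Retrospective Debrief → 2
8:20am end Kickoff Debrief → 1
9:30am start Hiring Check-in → 2
10:10am end Retrospective Debrief → 1
10:40am end Hiring Check-in → 0
11:20am start Strategy Debrief → 1
1:10pm start Release Interview → 2
2:40pm end Release Interview → 1
2:50pm end Strategy Debrief → 0
3:40pm start Strategy Sync → 1
5:40pm start Retrospective Call → 2
5:50pm end Strategy Sync → 1
6:30pm start Retrospective Review → 2
8:20pm end Retrospective Call → 1
9pm end Retrospective Review → 0
Peak is 2, at 7am (Kickoff Debrief, Retrospective Debrief).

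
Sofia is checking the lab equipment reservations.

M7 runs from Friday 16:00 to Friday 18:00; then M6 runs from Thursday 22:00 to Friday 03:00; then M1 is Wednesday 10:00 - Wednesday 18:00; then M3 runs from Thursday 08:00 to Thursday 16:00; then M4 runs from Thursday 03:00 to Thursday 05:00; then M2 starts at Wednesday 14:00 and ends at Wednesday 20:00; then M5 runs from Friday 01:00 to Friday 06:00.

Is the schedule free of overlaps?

Sorted by start: M1, M2, M4, M3, M6, M5, M7.
M2 starts before M1 ends → M1 and M2 overlap.
That's a conflict, so the schedule is not conflict-free.

No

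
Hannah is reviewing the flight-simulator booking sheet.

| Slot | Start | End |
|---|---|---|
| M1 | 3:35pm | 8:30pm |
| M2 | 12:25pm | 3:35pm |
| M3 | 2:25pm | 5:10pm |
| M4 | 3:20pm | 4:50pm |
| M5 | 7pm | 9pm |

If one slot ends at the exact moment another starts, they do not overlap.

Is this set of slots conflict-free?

Sorted by start: M2, M3, M4, M1, M5.
M3 starts before M2 ends → M2 and M3 overlap.
That's a conflict, so the schedule is not conflict-free.

No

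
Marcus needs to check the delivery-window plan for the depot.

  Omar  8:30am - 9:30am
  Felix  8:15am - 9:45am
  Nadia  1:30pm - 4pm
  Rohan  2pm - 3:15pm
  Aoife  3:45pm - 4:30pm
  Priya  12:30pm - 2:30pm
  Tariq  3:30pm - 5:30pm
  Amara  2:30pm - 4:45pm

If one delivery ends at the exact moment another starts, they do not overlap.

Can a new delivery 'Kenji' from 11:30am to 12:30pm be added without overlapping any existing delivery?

Yes — the slot is free

Felix: ends 9:45am at or before Kenji starts 11:30am → clear.
Omar: ends 9:30am at or before Kenji starts 11:30am → clear.
Priya: starts 12:30pm at or after Kenji ends 12:30pm → clear.
Nadia: starts 1:30pm at or after Kenji ends 12:30pm → clear.
Rohan: starts 2pm at or after Kenji ends 12:30pm → clear.
Amara: starts 2:30pm at or after Kenji ends 12:30pm → clear.
Tariq: starts 3:30pm at or after Kenji ends 12:30pm → clear.
Aoife: starts 3:45pm at or after Kenji ends 12:30pm → clear.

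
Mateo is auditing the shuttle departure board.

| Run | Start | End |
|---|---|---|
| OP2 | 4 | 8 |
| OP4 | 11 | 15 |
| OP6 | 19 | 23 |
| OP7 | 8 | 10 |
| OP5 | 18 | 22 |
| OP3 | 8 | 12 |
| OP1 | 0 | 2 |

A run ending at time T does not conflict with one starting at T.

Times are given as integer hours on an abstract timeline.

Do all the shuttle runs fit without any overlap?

Sorted by start: OP1, OP2, OP3, OP7, OP4, OP5, OP6.
OP2 starts after OP1 ends, so OP1 has no further overlaps.
OP3 starts exactly when OP2 ends (back-to-back, no overlap), so OP2 has no further overlaps.
OP7 starts before OP3 ends → OP3 and OP7 overlap.
That's a conflict, so the schedule is not conflict-free.

No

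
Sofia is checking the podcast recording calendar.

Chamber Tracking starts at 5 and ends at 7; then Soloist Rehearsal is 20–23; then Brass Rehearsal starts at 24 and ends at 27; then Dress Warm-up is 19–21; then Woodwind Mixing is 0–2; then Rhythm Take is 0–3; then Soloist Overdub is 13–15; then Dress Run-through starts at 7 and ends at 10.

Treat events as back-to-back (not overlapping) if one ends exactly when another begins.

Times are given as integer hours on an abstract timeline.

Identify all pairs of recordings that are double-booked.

Sorted by start: Rhythm Take, Woodwind Mixing, Chamber Tracking, Dress Run-through, Soloist Overdub, Dress Warm-up, Soloist Rehearsal, Brass Rehearsal.
Woodwind Mixing starts before Rhythm Take ends → Rhythm Take and Woodwind Mixing overlap.
Chamber Tracking starts after Rhythm Take ends — done with Rhythm Take.
Chamber Tracking starts after Woodwind Mixing ends — done with Woodwind Mixing.
Dress Run-through starts exactly when Chamber Tracking ends (back-to-back, no overlap) — done with Chamber Tracking.
Soloist Overdub starts after Dress Run-through ends — done with Dress Run-through.
Dress Warm-up starts after Soloist Overdub ends — done with Soloist Overdub.
Soloist Rehearsal starts before Dress Warm-up ends → Dress Warm-up and Soloist Rehearsal overlap.
Brass Rehearsal starts after Dress Warm-up ends.
Brass Rehearsal starts after Soloist Rehearsal ends.

Dress Warm-up & Soloist Rehearsal, Rhythm Take & Woodwind Mixing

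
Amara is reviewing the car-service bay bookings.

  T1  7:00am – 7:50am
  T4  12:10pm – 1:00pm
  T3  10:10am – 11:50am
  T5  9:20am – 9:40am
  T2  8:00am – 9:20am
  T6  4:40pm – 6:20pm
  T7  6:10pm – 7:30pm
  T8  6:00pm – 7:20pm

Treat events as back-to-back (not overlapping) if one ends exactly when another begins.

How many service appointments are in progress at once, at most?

Sort all start/end points and keep a running count:
7:00am start T1 → 1
7:50am end T1 → 0
8:00am start T2 → 1
9:20am end T2 → 0
9:20am start T5 → 1
9:40am end T5 → 0
10:10am start T3 → 1
11:50am end T3 → 0
12:10pm start T4 → 1
1:00pm end T4 → 0
4:40pm start T6 → 1
6:00pm start T8 → 2
6:10pm start T7 → 3
6:20pm end T6 → 2
7:20pm end T8 → 1
7:30pm end T7 → 0
Peak is 3, at 6:10pm (T6, T7, T8).

3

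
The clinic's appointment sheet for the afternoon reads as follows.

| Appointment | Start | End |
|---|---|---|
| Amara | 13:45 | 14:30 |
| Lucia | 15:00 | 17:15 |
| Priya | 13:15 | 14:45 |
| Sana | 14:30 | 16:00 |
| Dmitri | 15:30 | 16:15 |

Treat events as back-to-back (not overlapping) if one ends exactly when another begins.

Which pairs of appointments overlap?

Amara & Priya, Dmitri & Lucia, Dmitri & Sana, Lucia & Sana, Priya & Sana

Sorted by start: Priya, Amara, Sana, Lucia, Dmitri.
Amara starts before Priya ends → Priya and Amara overlap.
Sana starts before Priya ends → Priya and Sana overlap.
Lucia starts after Priya ends, so Priya has no further overlaps.
Sana starts exactly when Amara ends (back-to-back, no overlap), so Amara has no further overlaps.
Lucia starts before Sana ends → Sana and Lucia overlap.
Dmitri starts before Sana ends → Sana and Dmitri overlap.
Dmitri starts before Lucia ends → Lucia and Dmitri overlap.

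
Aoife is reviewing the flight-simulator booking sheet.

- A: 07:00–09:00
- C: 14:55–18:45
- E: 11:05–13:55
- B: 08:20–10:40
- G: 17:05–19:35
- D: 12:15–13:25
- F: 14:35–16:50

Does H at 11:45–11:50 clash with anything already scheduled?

A: ends 09:00 at or before H starts 11:45 → clear.
B: ends 10:40 at or before H starts 11:45 → clear.
E: starts 11:05 before H ends 11:50, and ends 13:55 after H starts 11:45 → overlap.
D: starts 12:15 at or after H ends 11:50 → clear.
F: starts 14:35 at or after H ends 11:50 → clear.
C: starts 14:55 at or after H ends 11:50 → clear.
G: starts 17:05 at or after H ends 11:50 → clear.
H overlaps E.

Yes — it overlaps E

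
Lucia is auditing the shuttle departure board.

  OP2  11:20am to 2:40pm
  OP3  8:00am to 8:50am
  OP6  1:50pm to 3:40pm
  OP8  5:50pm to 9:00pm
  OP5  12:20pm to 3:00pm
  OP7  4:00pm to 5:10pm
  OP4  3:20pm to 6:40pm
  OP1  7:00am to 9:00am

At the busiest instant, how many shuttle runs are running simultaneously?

Sweep the timeline, counting +1 at each start and −1 at each end (ends before starts at a tie):
7:00am start OP1 → 1
8:00am start OP3 → 2
8:50am end OP3 → 1
9:00am end OP1 → 0
11:20am start OP2 → 1
12:20pm start OP5 → 2
1:50pm start OP6 → 3
2:40pm end OP2 → 2
3:00pm end OP5 → 1
3:20pm start OP4 → 2
3:40pm end OP6 → 1
4:00pm start OP7 → 2
5:10pm end OP7 → 1
5:50pm start OP8 → 2
6:40pm end OP4 → 1
9:00pm end OP8 → 0
Peak is 3, at 1:50pm (OP2, OP5, OP6).

3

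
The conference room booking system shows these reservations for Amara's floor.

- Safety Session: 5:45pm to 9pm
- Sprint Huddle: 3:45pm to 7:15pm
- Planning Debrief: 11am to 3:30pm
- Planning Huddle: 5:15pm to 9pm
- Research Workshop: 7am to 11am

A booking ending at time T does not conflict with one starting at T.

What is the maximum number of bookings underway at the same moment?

Walk through starts and ends in time order (an end at T is processed before a start at T):
7am start Research Workshop → 1
11am end Research Workshop → 0
11am start Planning Debrief → 1
3:30pm end Planning Debrief → 0
3:45pm start Sprint Huddle → 1
5:15pm start Planning Huddle → 2
5:45pm start Safety Session → 3
7:15pm end Sprint Huddle → 2
9pm end Planning Huddle → 1
9pm end Safety Session → 0
Peak is 3, at 5:45pm (Planning Huddle, Safety Session, Sprint Huddle).

3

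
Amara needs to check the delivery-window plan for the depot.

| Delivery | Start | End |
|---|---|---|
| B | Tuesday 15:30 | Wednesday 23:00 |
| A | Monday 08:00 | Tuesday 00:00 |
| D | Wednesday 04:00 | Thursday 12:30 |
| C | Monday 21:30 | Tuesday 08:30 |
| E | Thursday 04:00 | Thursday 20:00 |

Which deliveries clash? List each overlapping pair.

A & C, B & D, D & E

Check each pair: they overlap iff neither finishes before the other starts.
Sorted by start: A, C, B, D, E.
C starts before A ends → A and C overlap.
B starts after A ends — done with A.
B starts after C ends — done with C.
D starts before B ends → B and D overlap.
E starts after B ends.
E starts before D ends → D and E overlap.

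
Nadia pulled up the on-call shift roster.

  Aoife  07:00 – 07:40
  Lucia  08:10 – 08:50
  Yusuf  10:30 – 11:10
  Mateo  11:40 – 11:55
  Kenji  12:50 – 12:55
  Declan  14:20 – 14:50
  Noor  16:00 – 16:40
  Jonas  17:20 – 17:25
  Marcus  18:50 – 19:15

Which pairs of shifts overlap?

Sorted by start: Aoife, Lucia, Yusuf, Mateo, Kenji, Declan, Noor, Jonas, Marcus.
Lucia starts after Aoife ends; Aoife is clear from here.
Yusuf starts after Lucia ends; Lucia is clear from here.
Mateo starts after Yusuf ends; Yusuf is clear from here.
Kenji starts after Mateo ends; Mateo is clear from here.
Declan starts after Kenji ends; Kenji is clear from here.
Noor starts after Declan ends; Declan is clear from here.
Jonas starts after Noor ends; Noor is clear from here.
Marcus starts after Jonas ends.

no overlapping pairs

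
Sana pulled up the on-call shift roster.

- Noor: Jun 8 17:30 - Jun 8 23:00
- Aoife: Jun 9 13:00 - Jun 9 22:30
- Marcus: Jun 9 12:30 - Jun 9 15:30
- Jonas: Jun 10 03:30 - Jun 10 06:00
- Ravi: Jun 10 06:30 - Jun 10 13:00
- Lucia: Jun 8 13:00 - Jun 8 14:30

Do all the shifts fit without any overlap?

Two intervals overlap when each starts before the other ends.
Sorted by start: Lucia, Noor, Marcus, Aoife, Jonas, Ravi.
Noor starts after Lucia ends — done with Lucia.
Marcus starts after Noor ends — done with Noor.
Aoife starts before Marcus ends → Marcus and Aoife overlap.
That's a conflict, so the schedule is not conflict-free.

No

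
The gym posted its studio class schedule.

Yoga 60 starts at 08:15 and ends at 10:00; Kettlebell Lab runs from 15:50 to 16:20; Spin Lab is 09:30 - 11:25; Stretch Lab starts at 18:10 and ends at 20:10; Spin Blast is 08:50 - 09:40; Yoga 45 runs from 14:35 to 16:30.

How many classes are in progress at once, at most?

3

Walk through starts and ends in time order (an end at T is processed before a start at T):
08:15 start Yoga 60 → 1
08:50 start Spin Blast → 2
09:30 start Spin Lab → 3
09:40 end Spin Blast → 2
10:00 end Yoga 60 → 1
11:25 end Spin Lab → 0
14:35 start Yoga 45 → 1
15:50 start Kettlebell Lab → 2
16:20 end Kettlebell Lab → 1
16:30 end Yoga 45 → 0
18:10 start Stretch Lab → 1
20:10 end Stretch Lab → 0
Peak is 3, at 09:30 (Spin Blast, Spin Lab, Yoga 60).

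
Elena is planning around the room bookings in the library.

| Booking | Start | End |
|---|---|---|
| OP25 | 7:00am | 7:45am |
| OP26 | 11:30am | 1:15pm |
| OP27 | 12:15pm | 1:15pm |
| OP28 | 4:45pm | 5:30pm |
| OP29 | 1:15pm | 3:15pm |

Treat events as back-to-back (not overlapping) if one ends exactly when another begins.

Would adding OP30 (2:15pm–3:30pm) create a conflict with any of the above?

OP25: ends 7:45am at or before OP30 starts 2:15pm → clear.
OP26: ends 1:15pm at or before OP30 starts 2:15pm → clear.
OP27: ends 1:15pm at or before OP30 starts 2:15pm → clear.
OP29: starts 1:15pm before OP30 ends 3:30pm, and ends 3:15pm after OP30 starts 2:15pm → overlap.
OP28: starts 4:45pm at or after OP30 ends 3:30pm → clear.
OP30 overlaps OP29.

Yes — it overlaps OP29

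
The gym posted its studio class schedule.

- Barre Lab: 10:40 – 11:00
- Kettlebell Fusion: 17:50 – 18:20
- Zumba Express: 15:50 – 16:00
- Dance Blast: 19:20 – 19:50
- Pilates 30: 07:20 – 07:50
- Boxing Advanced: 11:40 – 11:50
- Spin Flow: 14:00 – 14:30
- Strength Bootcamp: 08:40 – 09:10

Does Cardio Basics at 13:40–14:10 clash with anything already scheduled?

Yes — it overlaps Spin Flow

Pilates 30: ends 07:50 at or before Cardio Basics starts 13:40 → clear.
Strength Bootcamp: ends 09:10 at or before Cardio Basics starts 13:40 → clear.
Barre Lab: ends 11:00 at or before Cardio Basics starts 13:40 → clear.
Boxing Advanced: ends 11:50 at or before Cardio Basics starts 13:40 → clear.
Spin Flow: starts 14:00 before Cardio Basics ends 14:10, and ends 14:30 after Cardio Basics starts 13:40 → overlap.
Zumba Express: starts 15:50 at or after Cardio Basics ends 14:10 → clear.
Kettlebell Fusion: starts 17:50 at or after Cardio Basics ends 14:10 → clear.
Dance Blast: starts 19:20 at or after Cardio Basics ends 14:10 → clear.
Cardio Basics overlaps Spin Flow.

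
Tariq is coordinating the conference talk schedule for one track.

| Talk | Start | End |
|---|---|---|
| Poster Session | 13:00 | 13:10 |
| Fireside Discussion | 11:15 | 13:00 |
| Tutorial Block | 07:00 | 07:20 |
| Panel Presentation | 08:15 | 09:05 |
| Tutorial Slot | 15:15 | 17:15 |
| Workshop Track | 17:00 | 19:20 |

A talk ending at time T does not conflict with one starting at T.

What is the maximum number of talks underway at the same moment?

Walk through starts and ends in time order (an end at T is processed before a start at T):
07:00 start Tutorial Block → 1
07:20 end Tutorial Block → 0
08:15 start Panel Presentation → 1
09:05 end Panel Presentation → 0
11:15 start Fireside Discussion → 1
13:00 end Fireside Discussion → 0
13:00 start Poster Session → 1
13:10 end Poster Session → 0
15:15 start Tutorial Slot → 1
17:00 start Workshop Track → 2
17:15 end Tutorial Slot → 1
19:20 end Workshop Track → 0
Peak is 2, at 17:00 (Tutorial Slot, Workshop Track).

2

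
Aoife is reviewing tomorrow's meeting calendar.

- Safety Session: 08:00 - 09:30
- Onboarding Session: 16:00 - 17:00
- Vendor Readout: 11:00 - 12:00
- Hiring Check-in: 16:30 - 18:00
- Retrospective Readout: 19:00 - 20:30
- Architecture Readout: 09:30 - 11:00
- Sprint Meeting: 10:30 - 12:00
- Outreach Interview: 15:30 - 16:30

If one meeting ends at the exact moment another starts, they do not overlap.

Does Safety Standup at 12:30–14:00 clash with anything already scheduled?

No — it doesn't clash with anything

Safety Session: ends 09:30 at or before Safety Standup starts 12:30 → clear.
Architecture Readout: ends 11:00 at or before Safety Standup starts 12:30 → clear.
Sprint Meeting: ends 12:00 at or before Safety Standup starts 12:30 → clear.
Vendor Readout: ends 12:00 at or before Safety Standup starts 12:30 → clear.
Outreach Interview: starts 15:30 at or after Safety Standup ends 14:00 → clear.
Onboarding Session: starts 16:00 at or after Safety Standup ends 14:00 → clear.
Hiring Check-in: starts 16:30 at or after Safety Standup ends 14:00 → clear.
Retrospective Readout: starts 19:00 at or after Safety Standup ends 14:00 → clear.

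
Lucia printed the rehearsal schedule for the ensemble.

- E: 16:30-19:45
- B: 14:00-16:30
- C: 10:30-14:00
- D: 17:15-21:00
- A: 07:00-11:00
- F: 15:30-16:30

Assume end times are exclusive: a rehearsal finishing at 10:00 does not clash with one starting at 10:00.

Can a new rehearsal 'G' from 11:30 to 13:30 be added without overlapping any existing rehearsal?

No — it overlaps C

A: ends 11:00 at or before G starts 11:30 → clear.
C: starts 10:30 before G ends 13:30, and ends 14:00 after G starts 11:30 → overlap.
B: starts 14:00 at or after G ends 13:30 → clear.
F: starts 15:30 at or after G ends 13:30 → clear.
E: starts 16:30 at or after G ends 13:30 → clear.
D: starts 17:15 at or after G ends 13:30 → clear.
G overlaps C.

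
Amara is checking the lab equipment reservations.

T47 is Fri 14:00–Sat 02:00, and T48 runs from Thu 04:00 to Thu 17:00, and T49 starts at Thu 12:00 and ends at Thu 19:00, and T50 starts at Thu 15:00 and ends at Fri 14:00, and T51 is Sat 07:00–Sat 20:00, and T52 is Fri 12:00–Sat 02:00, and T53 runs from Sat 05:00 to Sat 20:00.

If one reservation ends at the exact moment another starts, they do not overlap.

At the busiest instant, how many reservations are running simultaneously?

Sort all start/end points and keep a running count:
Thu 04:00 start T48 → 1
Thu 12:00 start T49 → 2
Thu 15:00 start T50 → 3
Thu 17:00 end T48 → 2
Thu 19:00 end T49 → 1
Fri 12:00 start T52 → 2
Fri 14:00 end T50 → 1
Fri 14:00 start T47 → 2
Sat 02:00 end T47 → 1
Sat 02:00 end T52 → 0
Sat 05:00 start T53 → 1
Sat 07:00 start T51 → 2
Sat 20:00 end T51 → 1
Sat 20:00 end T53 → 0
Peak is 3, at Thu 15:00 (T48, T49, T50).

3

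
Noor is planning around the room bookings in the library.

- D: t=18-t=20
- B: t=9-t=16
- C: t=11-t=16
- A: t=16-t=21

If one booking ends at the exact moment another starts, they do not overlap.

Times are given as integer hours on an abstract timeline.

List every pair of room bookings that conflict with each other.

Sorted by start: B, C, A, D.
C starts before B ends → B and C overlap.
A starts exactly when B ends (back-to-back, no overlap); B is clear from here.
A starts exactly when C ends (back-to-back, no overlap); C is clear from here.
D starts before A ends → A and D overlap.

A & D, B & C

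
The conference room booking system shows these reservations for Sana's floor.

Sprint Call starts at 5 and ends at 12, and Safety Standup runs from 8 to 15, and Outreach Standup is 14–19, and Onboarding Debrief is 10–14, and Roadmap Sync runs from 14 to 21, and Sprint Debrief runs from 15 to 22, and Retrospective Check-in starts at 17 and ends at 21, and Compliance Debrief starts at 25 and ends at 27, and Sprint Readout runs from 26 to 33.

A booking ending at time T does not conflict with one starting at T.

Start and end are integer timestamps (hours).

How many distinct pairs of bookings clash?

12

Two intervals overlap when each starts before the other ends.
Sorted by start: Sprint Call, Safety Standup, Onboarding Debrief, Outreach Standup, Roadmap Sync, Sprint Debrief, Retrospective Check-in, Compliance Debrief, Sprint Readout.
Safety Standup starts before Sprint Call ends → Sprint Call and Safety Standup overlap.
Onboarding Debrief starts before Sprint Call ends → Sprint Call and Onboarding Debrief overlap.
Outreach Standup starts after Sprint Call ends, so Sprint Call has no further overlaps.
Onboarding Debrief starts before Safety Standup ends → Safety Standup and Onboarding Debrief overlap.
Outreach Standup starts before Safety Standup ends → Safety Standup and Outreach Standup overlap.
Roadmap Sync starts before Safety Standup ends → Safety Standup and Roadmap Sync overlap.
Sprint Debrief starts exactly when Safety Standup ends (back-to-back, no overlap), so Safety Standup has no further overlaps.
Outreach Standup starts exactly when Onboarding Debrief ends (back-to-back, no overlap), so Onboarding Debrief has no further overlaps.
Roadmap Sync starts before Outreach Standup ends → Outreach Standup and Roadmap Sync overlap.
Sprint Debrief starts before Outreach Standup ends → Outreach Standup and Sprint Debrief overlap.
Retrospective Check-in starts before Outreach Standup ends → Outreach Standup and Retrospective Check-in overlap.
Compliance Debrief starts after Outreach Standup ends, so Outreach Standup has no further overlaps.
Sprint Debrief starts before Roadmap Sync ends → Roadmap Sync and Sprint Debrief overlap.
Retrospective Check-in starts before Roadmap Sync ends → Roadmap Sync and Retrospective Check-in overlap.
Compliance Debrief starts after Roadmap Sync ends, so Roadmap Sync has no further overlaps.
Retrospective Check-in starts before Sprint Debrief ends → Sprint Debrief and Retrospective Check-in overlap.
Compliance Debrief starts after Sprint Debrief ends, so Sprint Debrief has no further overlaps.
Compliance Debrief starts after Retrospective Check-in ends, so Retrospective Check-in has no further overlaps.
Sprint Readout starts before Compliance Debrief ends → Compliance Debrief and Sprint Readout overlap.
Overlapping pairs: Compliance Debrief & Sprint Readout, Onboarding Debrief & Safety Standup, Onboarding Debrief & Sprint Call, Outreach Standup & Retrospective Check-in, Outreach Standup & Roadmap Sync, Outreach Standup & Safety Standup, Outreach Standup & Sprint Debrief, Retrospective Check-in & Roadmap Sync, Retrospective Check-in & Sprint Debrief, Roadmap Sync & Safety Standup, Roadmap Sync & Sprint Debrief, Safety Standup & Sprint Call — 12 in total.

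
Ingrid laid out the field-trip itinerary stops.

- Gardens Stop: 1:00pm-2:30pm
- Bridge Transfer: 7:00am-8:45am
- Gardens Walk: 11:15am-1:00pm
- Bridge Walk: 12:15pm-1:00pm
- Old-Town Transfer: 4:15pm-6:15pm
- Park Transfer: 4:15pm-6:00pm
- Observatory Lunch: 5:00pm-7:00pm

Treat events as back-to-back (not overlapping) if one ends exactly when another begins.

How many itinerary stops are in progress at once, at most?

3

Walk through starts and ends in time order (an end at T is processed before a start at T):
7:00am start Bridge Transfer → 1
8:45am end Bridge Transfer → 0
11:15am start Gardens Walk → 1
12:15pm start Bridge Walk → 2
1:00pm end Bridge Walk → 1
1:00pm end Gardens Walk → 0
1:00pm start Gardens Stop → 1
2:30pm end Gardens Stop → 0
4:15pm start Old-Town Transfer → 1
4:15pm start Park Transfer → 2
5:00pm start Observatory Lunch → 3
6:00pm end Park Transfer → 2
6:15pm end Old-Town Transfer → 1
7:00pm end Observatory Lunch → 0
Peak is 3, at 5:00pm (Observatory Lunch, Old-Town Transfer, Park Transfer).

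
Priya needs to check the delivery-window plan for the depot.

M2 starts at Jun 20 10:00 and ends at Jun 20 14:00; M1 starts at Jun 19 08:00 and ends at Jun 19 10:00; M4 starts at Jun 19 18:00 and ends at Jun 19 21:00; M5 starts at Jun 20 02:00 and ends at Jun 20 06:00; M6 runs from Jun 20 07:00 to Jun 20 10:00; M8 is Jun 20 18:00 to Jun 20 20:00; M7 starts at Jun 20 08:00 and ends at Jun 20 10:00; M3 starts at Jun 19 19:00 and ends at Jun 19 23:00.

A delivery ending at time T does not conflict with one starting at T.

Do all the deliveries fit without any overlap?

Check each pair: they overlap iff neither finishes before the other starts.
Sorted by start: M1, M4, M3, M5, M6, M7, M2, M8.
M4 starts after M1 ends — done with M1.
M3 starts before M4 ends → M4 and M3 overlap.
That's a conflict, so the schedule is not conflict-free.

No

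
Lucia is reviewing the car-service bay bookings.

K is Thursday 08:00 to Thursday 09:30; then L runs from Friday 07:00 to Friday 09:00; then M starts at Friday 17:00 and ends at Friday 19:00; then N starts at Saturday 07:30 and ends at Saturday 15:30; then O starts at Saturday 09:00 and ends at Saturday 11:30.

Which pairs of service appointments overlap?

Sorted by start: K, L, M, N, O.
L starts after K ends, so K has no further overlaps.
M starts after L ends, so L has no further overlaps.
N starts after M ends, so M has no further overlaps.
O starts before N ends → N and O overlap.

N & O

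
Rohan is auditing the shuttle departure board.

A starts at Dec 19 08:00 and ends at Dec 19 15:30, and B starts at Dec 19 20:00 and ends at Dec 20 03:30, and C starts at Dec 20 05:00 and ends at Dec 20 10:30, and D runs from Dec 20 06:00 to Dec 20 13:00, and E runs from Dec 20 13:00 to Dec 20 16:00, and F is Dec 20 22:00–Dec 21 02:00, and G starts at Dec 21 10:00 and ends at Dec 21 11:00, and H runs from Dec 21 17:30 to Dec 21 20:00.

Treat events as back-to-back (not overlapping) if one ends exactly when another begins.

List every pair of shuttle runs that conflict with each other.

Sorted by start: A, B, C, D, E, F, G, H.
B starts after A ends — done with A.
C starts after B ends — done with B.
D starts before C ends → C and D overlap.
E starts after C ends — done with C.
E starts exactly when D ends (back-to-back, no overlap) — done with D.
F starts after E ends — done with E.
G starts after F ends — done with F.
H starts after G ends.

C & D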